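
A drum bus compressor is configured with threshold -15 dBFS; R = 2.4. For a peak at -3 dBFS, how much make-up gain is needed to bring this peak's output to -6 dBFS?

Without make-up, output = threshold + overshoot/2.4 = -15 + 5 = -10 dBFS.
Gap to target: 4 dB.

4 dB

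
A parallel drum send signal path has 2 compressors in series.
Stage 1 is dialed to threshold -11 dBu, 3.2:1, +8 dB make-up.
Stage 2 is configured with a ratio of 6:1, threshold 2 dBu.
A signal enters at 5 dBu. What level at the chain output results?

2 dBu

Stage 1: overshoot 16 dB → 16/3.2 = 5 dB → -6 dBu; +8 dB make-up → 2 dBu.
Stage 2: 2 dBu is at or below the 2 dBu threshold — no compression; output 2 dBu.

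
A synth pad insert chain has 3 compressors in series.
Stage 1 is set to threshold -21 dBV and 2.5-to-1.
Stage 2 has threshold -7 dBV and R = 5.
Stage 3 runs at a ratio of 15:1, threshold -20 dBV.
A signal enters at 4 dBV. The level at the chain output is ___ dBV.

-19.4 dBV

Stage 1: overshoot 25 dB → 25/2.5 = 10 dB → -11 dBV.
Stage 2: -11 dBV ≤ -7 dBV, so stage 2 doesn't engage; output -11 dBV.
Stage 3: 9 dB above -20 dBV, reduced 15:1 to 0.6 dB above → -19.4 dBV.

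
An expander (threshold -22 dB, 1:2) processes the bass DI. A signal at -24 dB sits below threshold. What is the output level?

Undershoot = (-22) − (-24) = 2 dB.
At 1:2, that expands to 4 dB under threshold.
Output = -22 − 4 = -26 dB.

-26 dB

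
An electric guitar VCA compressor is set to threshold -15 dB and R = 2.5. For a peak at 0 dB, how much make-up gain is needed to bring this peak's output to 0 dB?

9 dB

The peak compresses to -15 + 15/2.5 = -9 dB.
To reach 0 dB requires 0 − (-9) = 9 dB of make-up.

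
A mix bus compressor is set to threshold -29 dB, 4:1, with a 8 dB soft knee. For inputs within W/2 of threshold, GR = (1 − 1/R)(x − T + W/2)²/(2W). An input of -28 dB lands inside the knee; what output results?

-29.171875 dB

x − T + W/2 = -28 − (-29) + 4 = 5.
GR = (1 − 1/4) × 5² / 16 = 0.75 × 25 / 16 = 1.171875 dB.
Output = -28 − 1.171875 = -29.171875 dB.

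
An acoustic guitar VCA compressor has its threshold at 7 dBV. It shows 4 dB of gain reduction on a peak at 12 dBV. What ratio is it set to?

5:1

Input overshoot = 12 − 7 = 5 dB.
Output overshoot = 5 − 4 = 1 dB.
Ratio = input overshoot / output overshoot = 5 / 1 = 5.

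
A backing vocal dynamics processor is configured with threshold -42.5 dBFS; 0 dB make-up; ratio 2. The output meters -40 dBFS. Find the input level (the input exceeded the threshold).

-37.5 dBFS

Post-compression overshoot = -40 − (-42.5) = 2.5 dB.
Undo the ratio: input overshoot = 2.5 × 2 = 5 dB, giving input = -37.5 dBFS.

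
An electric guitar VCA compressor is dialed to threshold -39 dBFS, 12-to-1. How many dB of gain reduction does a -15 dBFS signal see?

22 dB

Overshoot = -15 − (-39) = 24 dB.
After 12:1 compression the overshoot becomes 24/12 = 2 dB.
Gain reduction = 24 − 2 = 22 dB.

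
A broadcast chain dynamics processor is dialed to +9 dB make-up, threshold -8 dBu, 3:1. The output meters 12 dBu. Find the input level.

25 dBu

Before make-up, the level was 12 − 9 = 3 dBu.
Post-compression overshoot = 3 − (-8) = 11 dB.
Undo the ratio: input overshoot = 11 × 3 = 33 dB, giving input = 25 dBu.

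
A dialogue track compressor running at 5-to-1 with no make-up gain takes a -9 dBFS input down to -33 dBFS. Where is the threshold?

-39 dBFS

Gain reduction = -9 − (-33) = 24 dB; output overshoot = GR / (R − 1) = 24 / 4 = 6 dB.
Threshold = output − output overshoot = -33 − 6 = -39 dBFS.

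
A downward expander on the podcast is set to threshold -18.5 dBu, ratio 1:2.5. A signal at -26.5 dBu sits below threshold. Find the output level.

-38.5 dBu

The input is 8 dB below the -18.5 dBu threshold.
A 1:2.5 expander multiplies undershoot by 2.5: 8 × 2.5 = 20 dB below threshold.
Output = -18.5 − 20 = -38.5 dBu.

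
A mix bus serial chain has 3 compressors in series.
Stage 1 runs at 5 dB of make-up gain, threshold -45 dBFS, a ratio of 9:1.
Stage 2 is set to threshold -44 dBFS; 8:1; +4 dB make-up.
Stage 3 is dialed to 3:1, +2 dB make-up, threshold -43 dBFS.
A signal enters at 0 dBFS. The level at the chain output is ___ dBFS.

Stage 1: 0 dBFS is 45 dB over -45 dBFS; at 9:1 that becomes 5 dB over, giving -40 dBFS; +5 dB make-up → -35 dBFS.
Stage 2: -35 dBFS is 9 dB over -44 dBFS; at 8:1 that becomes 1.125 dB over, giving -42.875 dBFS; +4 dB make-up → -38.875 dBFS.
Stage 3: -38.875 dBFS is 4.125 dB over -43 dBFS; at 3:1 that becomes 1.375 dB over, giving -41.625 dBFS; +2 dB make-up → -39.625 dBFS.

-39.625 dBFS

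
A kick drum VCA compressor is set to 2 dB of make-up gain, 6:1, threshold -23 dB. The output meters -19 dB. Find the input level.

-11 dB

Remove make-up: -19 − 2 = -21 dB.
That's 2 dB above the -23 dB threshold.
Undo the ratio: input overshoot = 2 × 6 = 12 dB, giving input = -11 dB.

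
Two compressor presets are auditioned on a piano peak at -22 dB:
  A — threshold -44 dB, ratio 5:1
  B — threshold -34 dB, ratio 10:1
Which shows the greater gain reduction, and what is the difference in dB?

A: overshoot 22 dB → output overshoot 4.4 dB → GR 17.6 dB.
B: overshoot 12 dB → output overshoot 1.2 dB → GR 10.8 dB.
A reduces 6.8 dB more.

A, by 6.8 dB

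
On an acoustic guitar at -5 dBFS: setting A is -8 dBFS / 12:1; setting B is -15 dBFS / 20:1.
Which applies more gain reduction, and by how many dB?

B, by 6.75 dB

A: overshoot 3 dB → output overshoot 0.25 dB → GR 2.75 dB.
B: overshoot 10 dB → output overshoot 0.5 dB → GR 9.5 dB.
B applies 6.75 dB more gain reduction.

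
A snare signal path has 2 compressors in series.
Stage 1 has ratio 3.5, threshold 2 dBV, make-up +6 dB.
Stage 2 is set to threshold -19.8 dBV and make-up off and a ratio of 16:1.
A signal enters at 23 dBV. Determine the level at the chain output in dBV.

Stage 1: 21 dB above 2 dBV, reduced 3.5:1 to 6 dB above → 8 dBV; +6 dB make-up → 14 dBV.
Stage 2: 14 dBV is 33.8 dB over -19.8 dBV; at 16:1 that becomes 2.1125 dB over, giving -17.6875 dBV.

-17.6875 dBV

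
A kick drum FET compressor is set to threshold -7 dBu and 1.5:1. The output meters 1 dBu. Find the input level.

5 dBu

That's 8 dB above the -7 dBu threshold.
Input overshoot = R × output overshoot = 12 dB → input = -7 + 12 = 5 dBu.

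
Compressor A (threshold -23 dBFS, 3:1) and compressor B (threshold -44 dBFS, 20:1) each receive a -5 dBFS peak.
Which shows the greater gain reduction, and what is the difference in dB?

B, by 25.05 dB

A: 18 dB over, compressed to 6 dB over, so 12 dB of GR.
B: 39 dB over, compressed to 1.95 dB over, so 37.05 dB of GR.
Difference: 25.05 dB in favour of B.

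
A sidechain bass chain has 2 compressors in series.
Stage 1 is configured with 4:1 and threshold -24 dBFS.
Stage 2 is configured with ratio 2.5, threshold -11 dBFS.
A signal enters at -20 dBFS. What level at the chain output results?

-23 dBFS

Stage 1: -20 dBFS is 4 dB over -24 dBFS; at 4:1 that becomes 1 dB over, giving -23 dBFS.
Stage 2: -23 dBFS is at or below the -11 dBFS threshold — no compression; output -23 dBFS.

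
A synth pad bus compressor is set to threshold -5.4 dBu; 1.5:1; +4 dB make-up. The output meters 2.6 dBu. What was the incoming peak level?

Before make-up, the level was 2.6 − 4 = -1.4 dBu.
The compressed level sits -1.4 − (-5.4) = 4 dB over threshold.
Undo the ratio: input overshoot = 4 × 1.5 = 6 dB, giving input = 0.6 dBu.

0.6 dBu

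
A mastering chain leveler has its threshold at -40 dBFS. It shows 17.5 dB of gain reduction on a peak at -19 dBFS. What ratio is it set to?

Input overshoot = -19 − (-40) = 21 dB.
Output overshoot = 21 − 17.5 = 3.5 dB.
Ratio = input overshoot / output overshoot = 21 / 3.5 = 6.

6:1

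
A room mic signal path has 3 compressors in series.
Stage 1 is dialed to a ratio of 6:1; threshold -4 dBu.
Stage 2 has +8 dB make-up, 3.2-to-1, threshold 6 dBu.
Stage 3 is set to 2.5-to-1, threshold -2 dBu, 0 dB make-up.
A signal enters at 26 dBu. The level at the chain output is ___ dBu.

Stage 1: 26 dBu is 30 dB over -4 dBu; at 6:1 that becomes 5 dB over, giving 1 dBu.
Stage 2: 1 dBu is at or below the 6 dBu threshold — no compression; make-up brings it to 9 dBu.
Stage 3: 11 dB above -2 dBu, reduced 2.5:1 to 4.4 dB above → 2.4 dBu.

2.4 dBu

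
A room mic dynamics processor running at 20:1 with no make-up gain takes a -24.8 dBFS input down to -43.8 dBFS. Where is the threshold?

-44.8 dBFS

Let T be the threshold. Output overshoot = (input overshoot)/R, so -43.8 − T = (-24.8 − T)/20.
20·(-43.8 − T) = -24.8 − T → 19·T = -876 − (-24.8) = -851.2.
T = -851.2/19 = -44.8 dBFS.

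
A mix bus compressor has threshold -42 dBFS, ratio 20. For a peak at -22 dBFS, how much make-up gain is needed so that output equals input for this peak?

Overshoot 20 dB → 20/20 = 1 dB after compression, so the compressed level is -42 + 1 = -41 dBFS.
Make-up = target − compressed = -22 − (-41) = 19 dB.

19 dB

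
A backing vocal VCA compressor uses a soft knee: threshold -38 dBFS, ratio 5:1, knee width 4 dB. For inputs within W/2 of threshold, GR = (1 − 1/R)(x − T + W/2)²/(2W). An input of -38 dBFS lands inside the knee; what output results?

x − T + W/2 = -38 − (-38) + 2 = 2.
GR = (1 − 1/5) × 2² / 8 = 0.8 × 4 / 8 = 0.4 dB.
Output = -38 − 0.4 = -38.4 dBFS.

-38.4 dBFS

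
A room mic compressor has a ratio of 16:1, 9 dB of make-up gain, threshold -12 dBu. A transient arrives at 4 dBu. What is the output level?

-2 dBu

The input is 16 dB above the -12 dBu threshold.
The 16 dB excess becomes 1 dB after 16:1 reduction.
That puts the output at -11 dBu; make-up adds 9 dB, giving -2 dBu.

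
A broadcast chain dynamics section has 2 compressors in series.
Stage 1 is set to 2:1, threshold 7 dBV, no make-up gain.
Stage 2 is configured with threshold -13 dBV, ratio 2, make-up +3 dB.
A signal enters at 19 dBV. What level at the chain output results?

3 dBV

Stage 1: 19 dBV is 12 dB over 7 dBV; at 2:1 that becomes 6 dB over, giving 13 dBV.
Stage 2: overshoot 26 dB → 26/2 = 13 dB → 0 dBV; +3 dB make-up → 3 dBV.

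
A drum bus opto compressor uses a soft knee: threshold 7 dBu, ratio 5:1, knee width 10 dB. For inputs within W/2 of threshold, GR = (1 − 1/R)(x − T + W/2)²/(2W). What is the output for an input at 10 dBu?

x − T + W/2 = 10 − 7 + 5 = 8.
GR = (1 − 1/5) × 8² / 20 = 0.8 × 64 / 20 = 2.56 dB.
Output = 10 − 2.56 = 7.44 dBu.

7.44 dBu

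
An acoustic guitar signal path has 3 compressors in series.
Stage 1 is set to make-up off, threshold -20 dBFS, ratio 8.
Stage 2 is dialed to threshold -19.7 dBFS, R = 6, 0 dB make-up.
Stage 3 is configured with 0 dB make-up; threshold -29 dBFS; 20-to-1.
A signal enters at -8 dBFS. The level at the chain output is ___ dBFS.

Stage 1: -8 dBFS is 12 dB over -20 dBFS; at 8:1 that becomes 1.5 dB over, giving -18.5 dBFS.
Stage 2: 1.2 dB above -19.7 dBFS, reduced 6:1 to 0.2 dB above → -19.5 dBFS.
Stage 3: 9.5 dB above -29 dBFS, reduced 20:1 to 0.475 dB above → -28.525 dBFS.

-28.525 dBFS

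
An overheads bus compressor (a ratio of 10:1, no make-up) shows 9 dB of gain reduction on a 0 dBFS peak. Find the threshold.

Let T be the threshold. Output overshoot = (input overshoot)/R, so -9 − T = (0 − T)/10.
10·(-9 − T) = 0 − T → 9·T = -90 − 0 = -90.
T = -90/9 = -10 dBFS.

-10 dBFS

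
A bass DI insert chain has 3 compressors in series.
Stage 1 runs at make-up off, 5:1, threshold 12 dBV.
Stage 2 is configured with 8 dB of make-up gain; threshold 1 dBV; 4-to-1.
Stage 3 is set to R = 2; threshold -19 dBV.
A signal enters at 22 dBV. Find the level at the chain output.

-3.375 dBV

Stage 1: 10 dB above 12 dBV, reduced 5:1 to 2 dB above → 14 dBV.
Stage 2: 13 dB above 1 dBV, reduced 4:1 to 3.25 dB above → 4.25 dBV; +8 dB make-up → 12.25 dBV.
Stage 3: overshoot 31.25 dB → 31.25/2 = 15.625 dB → -3.375 dBV.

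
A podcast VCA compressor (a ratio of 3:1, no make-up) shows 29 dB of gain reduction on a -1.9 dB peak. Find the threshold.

Gain reduction = -1.9 − (-30.9) = 29 dB; output overshoot = GR / (R − 1) = 29 / 2 = 14.5 dB.
Threshold = output − output overshoot = -30.9 − 14.5 = -45.4 dB.

-45.4 dB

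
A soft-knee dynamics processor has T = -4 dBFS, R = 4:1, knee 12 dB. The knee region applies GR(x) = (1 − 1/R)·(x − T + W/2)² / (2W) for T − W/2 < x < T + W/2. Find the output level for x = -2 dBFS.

-4 dBFS

x − T + W/2 = -2 − (-4) + 6 = 8.
GR = (1 − 1/4) × 8² / 24 = 0.75 × 64 / 24 = 2 dB.
Output = -2 − 2 = -4 dBFS.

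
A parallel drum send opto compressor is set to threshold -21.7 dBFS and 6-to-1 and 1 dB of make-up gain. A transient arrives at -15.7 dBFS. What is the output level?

-15.7 dBFS sits 6 dB over threshold.
6:1 compression reduces that to 6/6 = 1 dB over.
That puts the output at -20.7 dBFS; make-up adds 1 dB, giving -19.7 dBFS.

-19.7 dBFS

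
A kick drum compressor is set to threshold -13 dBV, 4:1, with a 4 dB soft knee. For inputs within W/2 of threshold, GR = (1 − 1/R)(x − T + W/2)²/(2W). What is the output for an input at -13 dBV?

x − T + W/2 = -13 − (-13) + 2 = 2.
GR = (1 − 1/4) × 2² / 8 = 0.75 × 4 / 8 = 0.375 dB.
Output = -13 − 0.375 = -13.375 dBV.

-13.375 dBV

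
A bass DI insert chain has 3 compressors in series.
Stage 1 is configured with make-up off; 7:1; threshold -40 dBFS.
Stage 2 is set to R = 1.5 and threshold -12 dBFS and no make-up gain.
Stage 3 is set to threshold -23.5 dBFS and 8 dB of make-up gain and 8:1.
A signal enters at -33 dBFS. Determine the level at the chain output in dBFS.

-31 dBFS

Stage 1: 7 dB above -40 dBFS, reduced 7:1 to 1 dB above → -39 dBFS.
Stage 2: -39 dBFS is at or below the -12 dBFS threshold — no compression; output -39 dBFS.
Stage 3: -39 dBFS is at or below the -23.5 dBFS threshold — no compression; make-up brings it to -31 dBFS.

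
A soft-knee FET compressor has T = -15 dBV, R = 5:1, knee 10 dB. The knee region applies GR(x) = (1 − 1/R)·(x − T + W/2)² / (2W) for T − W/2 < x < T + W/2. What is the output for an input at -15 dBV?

x − T + W/2 = -15 − (-15) + 5 = 5.
GR = (1 − 1/5) × 5² / 20 = 0.8 × 25 / 20 = 1 dB.
Output = -15 − 1 = -16 dBV.

-16 dBV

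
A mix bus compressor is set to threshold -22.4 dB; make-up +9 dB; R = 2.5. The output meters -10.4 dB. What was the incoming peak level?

-14.9 dB

Stripping the +9 dB make-up gives -19.4 dB at the gain stage.
The compressed level sits -19.4 − (-22.4) = 3 dB over threshold.
Input overshoot = R × output overshoot = 7.5 dB → input = -22.4 + 7.5 = -14.9 dB.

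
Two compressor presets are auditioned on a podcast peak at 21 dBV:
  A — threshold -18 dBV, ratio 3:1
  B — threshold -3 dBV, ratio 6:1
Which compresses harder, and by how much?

A: overshoot 39 dB → output overshoot 13 dB → GR 26 dB.
B: overshoot 24 dB → output overshoot 4 dB → GR 20 dB.
Difference: 6 dB in favour of A.

A, by 6 dB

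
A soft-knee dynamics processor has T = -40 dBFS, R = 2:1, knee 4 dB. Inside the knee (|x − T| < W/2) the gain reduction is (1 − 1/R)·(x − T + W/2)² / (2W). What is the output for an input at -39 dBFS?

x − T + W/2 = -39 − (-40) + 2 = 3.
GR = (1 − 1/2) × 3² / 8 = 0.5 × 9 / 8 = 0.5625 dB.
Output = -39 − 0.5625 = -39.5625 dBFS.

-39.5625 dBFS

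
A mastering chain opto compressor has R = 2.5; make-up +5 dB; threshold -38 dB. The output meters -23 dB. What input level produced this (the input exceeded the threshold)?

-13 dB

Remove make-up: -23 − 5 = -28 dB.
The compressed level sits -28 − (-38) = 10 dB over threshold.
Undo the ratio: input overshoot = 10 × 2.5 = 25 dB, giving input = -13 dB.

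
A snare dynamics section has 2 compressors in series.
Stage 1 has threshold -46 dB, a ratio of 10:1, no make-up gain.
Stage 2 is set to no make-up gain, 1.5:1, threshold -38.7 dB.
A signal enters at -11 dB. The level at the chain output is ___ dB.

-42.5 dB

Stage 1: -11 dB is 35 dB over -46 dB; at 10:1 that becomes 3.5 dB over, giving -42.5 dB.
Stage 2: below threshold (-42.5 ≤ -38.7); passes unchanged; output -42.5 dB.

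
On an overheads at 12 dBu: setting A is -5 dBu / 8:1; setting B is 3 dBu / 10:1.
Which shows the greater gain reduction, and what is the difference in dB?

A, by 6.775 dB

A: overshoot 17 dB → output overshoot 2.125 dB → GR 14.875 dB.
B: overshoot 9 dB → output overshoot 0.9 dB → GR 8.1 dB.
A applies 6.775 dB more gain reduction.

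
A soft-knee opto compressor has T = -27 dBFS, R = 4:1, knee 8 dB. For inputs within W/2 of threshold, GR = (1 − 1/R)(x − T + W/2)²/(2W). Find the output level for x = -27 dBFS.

x − T + W/2 = -27 − (-27) + 4 = 4.
GR = (1 − 1/4) × 4² / 16 = 0.75 × 16 / 16 = 0.75 dB.
Output = -27 − 0.75 = -27.75 dBFS.

-27.75 dBFS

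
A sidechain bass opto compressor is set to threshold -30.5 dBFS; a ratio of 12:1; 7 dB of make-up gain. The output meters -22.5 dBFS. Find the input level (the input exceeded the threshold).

-18.5 dBFS

Remove make-up: -22.5 − 7 = -29.5 dBFS.
Post-compression overshoot = -29.5 − (-30.5) = 1 dB.
Before 12:1 compression the overshoot was 1 × 12 = 12 dB, so input = -30.5 + 12 = -18.5 dBFS.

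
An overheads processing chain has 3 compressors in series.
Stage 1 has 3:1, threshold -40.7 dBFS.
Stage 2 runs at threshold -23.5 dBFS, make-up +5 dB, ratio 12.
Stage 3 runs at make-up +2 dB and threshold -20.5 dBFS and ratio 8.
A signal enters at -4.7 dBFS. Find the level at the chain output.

-21.7 dBFS

Stage 1: overshoot 36 dB → 36/3 = 12 dB → -28.7 dBFS.
Stage 2: below threshold (-28.7 ≤ -23.5); passes unchanged; make-up brings it to -23.7 dBFS.
Stage 3: -23.7 dBFS ≤ -20.5 dBFS, so stage 3 doesn't engage; make-up brings it to -21.7 dBFS.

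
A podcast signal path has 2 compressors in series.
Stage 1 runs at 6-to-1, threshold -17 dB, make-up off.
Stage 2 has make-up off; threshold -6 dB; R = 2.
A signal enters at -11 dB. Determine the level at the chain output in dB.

Stage 1: 6 dB above -17 dB, reduced 6:1 to 1 dB above → -16 dB.
Stage 2: below threshold (-16 ≤ -6); passes unchanged; output -16 dB.

-16 dB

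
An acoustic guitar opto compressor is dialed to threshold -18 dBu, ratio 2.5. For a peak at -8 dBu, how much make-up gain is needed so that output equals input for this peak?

Without make-up, output = threshold + overshoot/2.5 = -18 + 4 = -14 dBu.
Gap to target: 6 dB.

6 dB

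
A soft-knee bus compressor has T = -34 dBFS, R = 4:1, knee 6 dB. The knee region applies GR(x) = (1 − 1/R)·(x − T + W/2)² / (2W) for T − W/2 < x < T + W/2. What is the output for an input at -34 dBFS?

-34.5625 dBFS

x − T + W/2 = -34 − (-34) + 3 = 3.
GR = (1 − 1/4) × 3² / 12 = 0.75 × 9 / 12 = 0.5625 dB.
Output = -34 − 0.5625 = -34.5625 dBFS.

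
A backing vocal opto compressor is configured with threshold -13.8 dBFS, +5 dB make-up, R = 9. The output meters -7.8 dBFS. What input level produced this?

-4.8 dBFS

Before make-up, the level was -7.8 − 5 = -12.8 dBFS.
Post-compression overshoot = -12.8 − (-13.8) = 1 dB.
Undo the ratio: input overshoot = 1 × 9 = 9 dB, giving input = -4.8 dBFS.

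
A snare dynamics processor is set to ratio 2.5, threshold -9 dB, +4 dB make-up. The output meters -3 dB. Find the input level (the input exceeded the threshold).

-4 dB

Remove make-up: -3 − 4 = -7 dB.
That's 2 dB above the -9 dB threshold.
Before 2.5:1 compression the overshoot was 2 × 2.5 = 5 dB, so input = -9 + 5 = -4 dB.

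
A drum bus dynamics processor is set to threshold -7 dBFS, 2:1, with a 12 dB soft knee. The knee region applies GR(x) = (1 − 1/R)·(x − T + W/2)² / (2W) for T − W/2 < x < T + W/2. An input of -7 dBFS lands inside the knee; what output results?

-7.75 dBFS

x − T + W/2 = -7 − (-7) + 6 = 6.
GR = (1 − 1/2) × 6² / 24 = 0.5 × 36 / 24 = 0.75 dB.
Output = -7 − 0.75 = -7.75 dBFS.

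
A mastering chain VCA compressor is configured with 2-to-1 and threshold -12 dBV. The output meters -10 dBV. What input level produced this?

-8 dBV

That's 2 dB above the -12 dBV threshold.
Undo the ratio: input overshoot = 2 × 2 = 4 dB, giving input = -8 dBV.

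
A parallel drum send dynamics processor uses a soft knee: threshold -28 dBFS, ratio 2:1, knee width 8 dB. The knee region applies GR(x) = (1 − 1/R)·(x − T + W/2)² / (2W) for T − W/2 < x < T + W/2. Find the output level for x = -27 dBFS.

x − T + W/2 = -27 − (-28) + 4 = 5.
GR = (1 − 1/2) × 5² / 16 = 0.5 × 25 / 16 = 0.78125 dB.
Output = -27 − 0.78125 = -27.78125 dBFS.

-27.78125 dBFS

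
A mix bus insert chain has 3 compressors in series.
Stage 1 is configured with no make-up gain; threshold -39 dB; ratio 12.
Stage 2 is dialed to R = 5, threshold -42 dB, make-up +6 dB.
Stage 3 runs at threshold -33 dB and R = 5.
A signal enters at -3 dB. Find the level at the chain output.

-34.8 dB

Stage 1: overshoot 36 dB → 36/12 = 3 dB → -36 dB.
Stage 2: 6 dB above -42 dB, reduced 5:1 to 1.2 dB above → -40.8 dB; +6 dB make-up → -34.8 dB.
Stage 3: below threshold (-34.8 ≤ -33); passes unchanged; output -34.8 dB.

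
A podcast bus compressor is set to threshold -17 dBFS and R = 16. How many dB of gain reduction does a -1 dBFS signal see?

The signal is 16 dB above threshold.
A 16:1 ratio leaves 1 dB of that excess.
So the signal is attenuated by 16 − 1 = 15 dB.

15 dB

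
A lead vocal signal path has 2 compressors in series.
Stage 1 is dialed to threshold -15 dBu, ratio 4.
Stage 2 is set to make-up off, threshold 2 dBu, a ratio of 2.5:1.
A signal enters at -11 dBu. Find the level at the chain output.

Stage 1: -11 dBu is 4 dB over -15 dBu; at 4:1 that becomes 1 dB over, giving -14 dBu.
Stage 2: below threshold (-14 ≤ 2); passes unchanged; output -14 dBu.

-14 dBu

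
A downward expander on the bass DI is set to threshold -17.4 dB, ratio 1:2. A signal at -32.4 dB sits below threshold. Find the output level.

-47.4 dB

The input is 15 dB below the -17.4 dB threshold.
A 1:2 expander multiplies undershoot by 2: 15 × 2 = 30 dB below threshold.
Output = -17.4 − 30 = -47.4 dB.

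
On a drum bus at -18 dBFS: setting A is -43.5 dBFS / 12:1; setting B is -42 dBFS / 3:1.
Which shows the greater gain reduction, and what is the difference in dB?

A, by 7.375 dB

A: overshoot 25.5 dB → output overshoot 2.125 dB → GR 23.375 dB.
B: overshoot 24 dB → output overshoot 8 dB → GR 16 dB.
Difference: 7.375 dB in favour of A.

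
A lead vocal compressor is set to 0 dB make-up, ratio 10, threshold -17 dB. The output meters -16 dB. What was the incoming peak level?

-7 dB

Post-compression overshoot = -16 − (-17) = 1 dB.
Input overshoot = R × output overshoot = 10 dB → input = -17 + 10 = -7 dB.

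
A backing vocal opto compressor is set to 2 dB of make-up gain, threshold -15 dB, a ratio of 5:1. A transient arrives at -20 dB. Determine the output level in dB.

-20 dB is 5 dB below the -15 dB threshold, so no gain reduction is applied.
Make-up gain adds 2 dB: -20 + 2 = -18 dB.

-18 dB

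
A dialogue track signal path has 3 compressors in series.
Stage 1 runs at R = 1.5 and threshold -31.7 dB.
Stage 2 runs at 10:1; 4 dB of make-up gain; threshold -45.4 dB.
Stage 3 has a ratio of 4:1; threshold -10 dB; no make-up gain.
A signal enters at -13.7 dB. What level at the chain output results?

-38.83 dB

Stage 1: 18 dB above -31.7 dB, reduced 1.5:1 to 12 dB above → -19.7 dB.
Stage 2: overshoot 25.7 dB → 25.7/10 = 2.57 dB → -42.83 dB; +4 dB make-up → -38.83 dB.
Stage 3: below threshold (-38.83 ≤ -10); passes unchanged; output -38.83 dB.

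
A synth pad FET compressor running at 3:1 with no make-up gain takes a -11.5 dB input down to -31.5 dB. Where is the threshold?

-41.5 dB

Let T be the threshold. Output overshoot = (input overshoot)/R, so -31.5 − T = (-11.5 − T)/3.
3·(-31.5 − T) = -11.5 − T → 2·T = -94.5 − (-11.5) = -83.
T = -83/2 = -41.5 dB.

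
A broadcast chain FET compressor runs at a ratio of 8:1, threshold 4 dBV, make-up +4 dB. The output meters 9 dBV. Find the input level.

12 dBV

Before make-up, the level was 9 − 4 = 5 dBV.
The compressed level sits 5 − 4 = 1 dB over threshold.
Before 8:1 compression the overshoot was 1 × 8 = 8 dB, so input = 4 + 8 = 12 dBV.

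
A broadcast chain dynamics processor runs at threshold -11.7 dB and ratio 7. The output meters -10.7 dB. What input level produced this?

That's 1 dB above the -11.7 dB threshold.
Undo the ratio: input overshoot = 1 × 7 = 7 dB, giving input = -4.7 dB.

-4.7 dB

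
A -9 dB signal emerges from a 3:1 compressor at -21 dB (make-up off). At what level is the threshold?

-27 dB

Input is 18 dB above T (since output overshoot × R = input overshoot: (-21 − T)·3 = -9 − T gives T = -27 dB).
Check: -27 + (-9 − (-27))/3 = -27 + 6 = -21 dB. ✓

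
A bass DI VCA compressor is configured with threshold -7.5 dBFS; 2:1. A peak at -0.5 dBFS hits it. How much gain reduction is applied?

Overshoot = -0.5 − (-7.5) = 7 dB.
At 2:1, output sits 7/2 = 3.5 dB above threshold.
Gain reduction = 7 − 3.5 = 3.5 dB.

3.5 dB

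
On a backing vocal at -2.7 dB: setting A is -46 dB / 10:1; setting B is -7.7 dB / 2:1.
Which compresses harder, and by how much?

A, by 36.47 dB

A: overshoot 43.3 dB → output overshoot 4.33 dB → GR 38.97 dB.
B: overshoot 5 dB → output overshoot 2.5 dB → GR 2.5 dB.
Difference: 36.47 dB in favour of A.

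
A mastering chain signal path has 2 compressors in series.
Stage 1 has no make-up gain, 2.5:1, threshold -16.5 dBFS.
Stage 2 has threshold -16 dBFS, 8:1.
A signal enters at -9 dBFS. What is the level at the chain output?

Stage 1: -9 dBFS is 7.5 dB over -16.5 dBFS; at 2.5:1 that becomes 3 dB over, giving -13.5 dBFS.
Stage 2: -13.5 dBFS is 2.5 dB over -16 dBFS; at 8:1 that becomes 0.3125 dB over, giving -15.6875 dBFS.

-15.6875 dBFS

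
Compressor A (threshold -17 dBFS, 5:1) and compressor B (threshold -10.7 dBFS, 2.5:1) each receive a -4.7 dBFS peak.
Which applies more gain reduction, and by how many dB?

A, by 6.24 dB

A: overshoot 12.3 dB → output overshoot 2.46 dB → GR 9.84 dB.
B: overshoot 6 dB → output overshoot 2.4 dB → GR 3.6 dB.
A reduces 6.24 dB more.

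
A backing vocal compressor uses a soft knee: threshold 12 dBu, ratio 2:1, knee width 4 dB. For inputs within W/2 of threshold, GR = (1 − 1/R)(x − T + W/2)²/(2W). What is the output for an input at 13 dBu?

x − T + W/2 = 13 − 12 + 2 = 3.
GR = (1 − 1/2) × 3² / 8 = 0.5 × 9 / 8 = 0.5625 dB.
Output = 13 − 0.5625 = 12.4375 dBu.

12.4375 dBu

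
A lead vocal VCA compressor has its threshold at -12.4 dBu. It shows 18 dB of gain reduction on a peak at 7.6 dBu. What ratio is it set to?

10:1

Input overshoot = 7.6 − (-12.4) = 20 dB.
Output overshoot = 20 − 18 = 2 dB.
Ratio = input overshoot / output overshoot = 20 / 2 = 10.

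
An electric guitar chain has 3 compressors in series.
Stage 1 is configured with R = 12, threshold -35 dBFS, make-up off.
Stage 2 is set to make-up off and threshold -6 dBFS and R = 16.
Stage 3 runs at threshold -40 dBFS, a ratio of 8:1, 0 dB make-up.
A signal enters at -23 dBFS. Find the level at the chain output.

-39.25 dBFS

Stage 1: overshoot 12 dB → 12/12 = 1 dB → -34 dBFS.
Stage 2: below threshold (-34 ≤ -6); passes unchanged; output -34 dBFS.
Stage 3: 6 dB above -40 dBFS, reduced 8:1 to 0.75 dB above → -39.25 dBFS.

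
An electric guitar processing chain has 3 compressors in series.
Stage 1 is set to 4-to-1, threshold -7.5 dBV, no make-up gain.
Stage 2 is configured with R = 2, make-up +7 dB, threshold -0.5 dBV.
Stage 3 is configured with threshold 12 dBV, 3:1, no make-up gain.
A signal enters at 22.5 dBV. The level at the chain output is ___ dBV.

6.75 dBV

Stage 1: 30 dB above -7.5 dBV, reduced 4:1 to 7.5 dB above → 0 dBV.
Stage 2: overshoot 0.5 dB → 0.5/2 = 0.25 dB → -0.25 dBV; +7 dB make-up → 6.75 dBV.
Stage 3: below threshold (6.75 ≤ 12); passes unchanged; output 6.75 dBV.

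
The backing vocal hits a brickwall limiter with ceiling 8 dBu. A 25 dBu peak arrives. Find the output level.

At ∞:1, everything above 8 dBu is held at the ceiling.

8 dBu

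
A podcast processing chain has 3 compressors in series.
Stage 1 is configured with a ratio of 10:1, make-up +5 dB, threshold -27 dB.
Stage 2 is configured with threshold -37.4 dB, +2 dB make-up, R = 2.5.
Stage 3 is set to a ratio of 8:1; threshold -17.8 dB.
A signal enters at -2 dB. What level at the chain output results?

-28.24 dB

Stage 1: -2 dB is 25 dB over -27 dB; at 10:1 that becomes 2.5 dB over, giving -24.5 dB; +5 dB make-up → -19.5 dB.
Stage 2: -19.5 dB is 17.9 dB over -37.4 dB; at 2.5:1 that becomes 7.16 dB over, giving -30.24 dB; +2 dB make-up → -28.24 dB.
Stage 3: -28.24 dB ≤ -17.8 dB, so stage 3 doesn't engage; output -28.24 dB.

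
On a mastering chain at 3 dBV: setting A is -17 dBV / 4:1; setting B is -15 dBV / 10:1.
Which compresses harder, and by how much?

B, by 1.2 dB

A: 20 dB over, compressed to 5 dB over, so 15 dB of GR.
B: 18 dB over, compressed to 1.8 dB over, so 16.2 dB of GR.
B applies 1.2 dB more gain reduction.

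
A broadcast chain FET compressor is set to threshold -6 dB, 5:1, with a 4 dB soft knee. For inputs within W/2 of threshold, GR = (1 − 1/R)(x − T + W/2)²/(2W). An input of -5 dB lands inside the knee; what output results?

-5.9 dB

x − T + W/2 = -5 − (-6) + 2 = 3.
GR = (1 − 1/5) × 3² / 8 = 0.8 × 9 / 8 = 0.9 dB.
Output = -5 − 0.9 = -5.9 dB.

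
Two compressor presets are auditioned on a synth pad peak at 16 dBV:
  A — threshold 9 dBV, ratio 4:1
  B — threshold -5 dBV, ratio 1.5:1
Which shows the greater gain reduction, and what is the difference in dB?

A: overshoot 7 dB → output overshoot 1.75 dB → GR 5.25 dB.
B: overshoot 21 dB → output overshoot 14 dB → GR 7 dB.
B reduces 1.75 dB more.

B, by 1.75 dB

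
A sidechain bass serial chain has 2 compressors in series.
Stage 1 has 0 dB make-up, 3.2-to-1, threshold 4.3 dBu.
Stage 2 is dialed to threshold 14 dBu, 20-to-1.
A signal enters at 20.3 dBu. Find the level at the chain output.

9.3 dBu

Stage 1: overshoot 16 dB → 16/3.2 = 5 dB → 9.3 dBu.
Stage 2: below threshold (9.3 ≤ 14); passes unchanged; output 9.3 dBu.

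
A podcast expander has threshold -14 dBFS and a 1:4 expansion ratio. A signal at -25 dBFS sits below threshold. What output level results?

Undershoot = (-14) − (-25) = 11 dB.
At 1:4, that expands to 44 dB under threshold.
Output = -14 − 44 = -58 dBFS.

-58 dBFS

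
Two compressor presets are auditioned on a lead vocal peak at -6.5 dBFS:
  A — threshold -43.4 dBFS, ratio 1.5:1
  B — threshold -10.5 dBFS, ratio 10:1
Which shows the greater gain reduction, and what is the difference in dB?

A: GR = 36.9 − 36.9/1.5 = 12.3 dB.
B: GR = 4 − 4/10 = 3.6 dB.
Difference: 8.7 dB in favour of A.

A, by 8.7 dB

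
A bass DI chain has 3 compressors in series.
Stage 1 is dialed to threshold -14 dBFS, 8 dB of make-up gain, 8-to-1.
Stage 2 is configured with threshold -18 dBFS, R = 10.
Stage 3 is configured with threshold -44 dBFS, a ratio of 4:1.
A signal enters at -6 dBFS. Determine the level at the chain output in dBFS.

-37.175 dBFS

Stage 1: overshoot 8 dB → 8/8 = 1 dB → -13 dBFS; +8 dB make-up → -5 dBFS.
Stage 2: overshoot 13 dB → 13/10 = 1.3 dB → -16.7 dBFS.
Stage 3: -16.7 dBFS is 27.3 dB over -44 dBFS; at 4:1 that becomes 6.825 dB over, giving -37.175 dBFS.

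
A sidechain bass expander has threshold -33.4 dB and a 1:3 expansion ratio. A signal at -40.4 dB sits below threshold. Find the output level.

-54.4 dB

Below threshold, a 1:3 expander applies gain = (3−1)×(T − x) of attenuation.
(3−1) × 7 = 14 dB, so output = -40.4 − 14 = -54.4 dB.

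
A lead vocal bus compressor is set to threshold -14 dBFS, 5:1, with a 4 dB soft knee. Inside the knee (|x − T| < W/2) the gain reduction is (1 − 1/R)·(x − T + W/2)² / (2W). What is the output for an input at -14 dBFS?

x − T + W/2 = -14 − (-14) + 2 = 2.
GR = (1 − 1/5) × 2² / 8 = 0.8 × 4 / 8 = 0.4 dB.
Output = -14 − 0.4 = -14.4 dBFS.

-14.4 dBFS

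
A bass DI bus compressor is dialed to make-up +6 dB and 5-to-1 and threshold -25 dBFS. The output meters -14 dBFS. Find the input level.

0 dBFS

Before make-up, the level was -14 − 6 = -20 dBFS.
That's 5 dB above the -25 dBFS threshold.
Undo the ratio: input overshoot = 5 × 5 = 25 dB, giving input = 0 dBFS.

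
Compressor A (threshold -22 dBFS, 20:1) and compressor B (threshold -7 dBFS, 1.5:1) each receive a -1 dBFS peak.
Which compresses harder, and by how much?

A: 21 dB over, compressed to 1.05 dB over, so 19.95 dB of GR.
B: 6 dB over, compressed to 4 dB over, so 2 dB of GR.
Difference: 17.95 dB in favour of A.

A, by 17.95 dB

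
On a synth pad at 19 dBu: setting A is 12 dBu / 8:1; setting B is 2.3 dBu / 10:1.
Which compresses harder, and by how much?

B, by 8.905 dB

A: GR = 7 − 7/8 = 6.125 dB.
B: GR = 16.7 − 16.7/10 = 15.03 dB.
B reduces 8.905 dB more.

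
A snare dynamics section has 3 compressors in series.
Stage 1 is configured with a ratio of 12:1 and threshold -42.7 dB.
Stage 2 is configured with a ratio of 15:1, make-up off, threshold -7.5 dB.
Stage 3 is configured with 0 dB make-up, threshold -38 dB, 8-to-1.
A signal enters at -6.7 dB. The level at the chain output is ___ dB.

Stage 1: 36 dB above -42.7 dB, reduced 12:1 to 3 dB above → -39.7 dB.
Stage 2: -39.7 dB is at or below the -7.5 dB threshold — no compression; output -39.7 dB.
Stage 3: -39.7 dB is at or below the -38 dB threshold — no compression; output -39.7 dB.

-39.7 dB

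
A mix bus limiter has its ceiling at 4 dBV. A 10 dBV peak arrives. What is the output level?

A brickwall limiter is an ∞:1 compressor: any input above the ceiling is clamped to 4 dBV.

4 dBV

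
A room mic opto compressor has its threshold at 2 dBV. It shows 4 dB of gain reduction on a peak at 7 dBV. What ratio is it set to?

5:1

Input overshoot = 7 − 2 = 5 dB.
Output overshoot = 5 − 4 = 1 dB.
Ratio = input overshoot / output overshoot = 5 / 1 = 5.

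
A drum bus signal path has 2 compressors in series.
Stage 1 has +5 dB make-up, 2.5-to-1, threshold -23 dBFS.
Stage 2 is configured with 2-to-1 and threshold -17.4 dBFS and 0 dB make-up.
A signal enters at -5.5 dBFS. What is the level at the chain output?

-14.2 dBFS

Stage 1: overshoot 17.5 dB → 17.5/2.5 = 7 dB → -16 dBFS; +5 dB make-up → -11 dBFS.
Stage 2: overshoot 6.4 dB → 6.4/2 = 3.2 dB → -14.2 dBFS.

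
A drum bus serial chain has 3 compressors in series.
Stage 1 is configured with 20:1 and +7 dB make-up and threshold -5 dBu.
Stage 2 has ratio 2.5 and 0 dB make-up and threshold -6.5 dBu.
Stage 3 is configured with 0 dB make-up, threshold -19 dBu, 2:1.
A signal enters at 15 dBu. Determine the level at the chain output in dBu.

-10.85 dBu

Stage 1: 20 dB above -5 dBu, reduced 20:1 to 1 dB above → -4 dBu; +7 dB make-up → 3 dBu.
Stage 2: overshoot 9.5 dB → 9.5/2.5 = 3.8 dB → -2.7 dBu.
Stage 3: overshoot 16.3 dB → 16.3/2 = 8.15 dB → -10.85 dBu.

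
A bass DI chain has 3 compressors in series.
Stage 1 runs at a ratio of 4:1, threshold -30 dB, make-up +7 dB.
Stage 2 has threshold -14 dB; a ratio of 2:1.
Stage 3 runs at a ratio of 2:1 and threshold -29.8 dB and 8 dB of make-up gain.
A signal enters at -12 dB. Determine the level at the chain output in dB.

-16.15 dB

Stage 1: 18 dB above -30 dB, reduced 4:1 to 4.5 dB above → -25.5 dB; +7 dB make-up → -18.5 dB.
Stage 2: below threshold (-18.5 ≤ -14); passes unchanged; output -18.5 dB.
Stage 3: 11.3 dB above -29.8 dB, reduced 2:1 to 5.65 dB above → -24.15 dB; +8 dB make-up → -16.15 dB.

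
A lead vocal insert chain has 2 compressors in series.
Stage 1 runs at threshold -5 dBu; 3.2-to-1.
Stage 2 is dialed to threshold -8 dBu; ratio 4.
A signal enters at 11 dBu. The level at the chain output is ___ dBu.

Stage 1: 11 dBu is 16 dB over -5 dBu; at 3.2:1 that becomes 5 dB over, giving 0 dBu.
Stage 2: 0 dBu is 8 dB over -8 dBu; at 4:1 that becomes 2 dB over, giving -6 dBu.

-6 dBu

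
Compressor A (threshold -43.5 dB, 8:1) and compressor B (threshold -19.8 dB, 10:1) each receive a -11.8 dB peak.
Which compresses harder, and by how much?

A, by 20.5375 dB

A: overshoot 31.7 dB → output overshoot 3.9625 dB → GR 27.7375 dB.
B: overshoot 8 dB → output overshoot 0.8 dB → GR 7.2 dB.
A applies 20.5375 dB more gain reduction.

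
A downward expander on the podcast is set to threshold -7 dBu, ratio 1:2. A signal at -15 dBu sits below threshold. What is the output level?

-23 dBu

Undershoot = (-7) − (-15) = 8 dB.
At 1:2, that expands to 16 dB under threshold.
Output = -7 − 16 = -23 dBu.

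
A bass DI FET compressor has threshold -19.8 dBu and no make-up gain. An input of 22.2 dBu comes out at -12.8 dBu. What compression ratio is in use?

Input overshoot = 22.2 − (-19.8) = 42 dB; output overshoot = -12.8 − (-19.8) = 7 dB.
Ratio = 42 / 7 = 6.

6:1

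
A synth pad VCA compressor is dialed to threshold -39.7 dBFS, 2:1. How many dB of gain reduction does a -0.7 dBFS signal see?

19.5 dB

Overshoot = -0.7 − (-39.7) = 39 dB.
At 2:1, output sits 39/2 = 19.5 dB above threshold.
GR = overshoot in − overshoot out = 39 − 19.5 = 19.5 dB.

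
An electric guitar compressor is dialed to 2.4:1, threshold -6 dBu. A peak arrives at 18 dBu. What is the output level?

4 dBu

18 dBu sits 24 dB over threshold.
2.4:1 compression reduces that to 24/2.4 = 10 dB over.
Output = -6 + 10 = 4 dBu.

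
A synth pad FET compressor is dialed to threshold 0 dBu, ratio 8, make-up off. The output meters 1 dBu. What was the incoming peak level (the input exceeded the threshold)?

8 dBu

Post-compression overshoot = 1 − 0 = 1 dB.
Input overshoot = R × output overshoot = 8 dB → input = 0 + 8 = 8 dBu.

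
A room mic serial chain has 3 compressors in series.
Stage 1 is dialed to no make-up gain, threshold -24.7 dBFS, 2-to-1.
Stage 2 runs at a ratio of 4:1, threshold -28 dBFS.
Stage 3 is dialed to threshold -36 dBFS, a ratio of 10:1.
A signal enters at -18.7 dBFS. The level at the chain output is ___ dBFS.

-35.0425 dBFS

Stage 1: -18.7 dBFS is 6 dB over -24.7 dBFS; at 2:1 that becomes 3 dB over, giving -21.7 dBFS.
Stage 2: overshoot 6.3 dB → 6.3/4 = 1.575 dB → -26.425 dBFS.
Stage 3: overshoot 9.575 dB → 9.575/10 = 0.9575 dB → -35.0425 dBFS.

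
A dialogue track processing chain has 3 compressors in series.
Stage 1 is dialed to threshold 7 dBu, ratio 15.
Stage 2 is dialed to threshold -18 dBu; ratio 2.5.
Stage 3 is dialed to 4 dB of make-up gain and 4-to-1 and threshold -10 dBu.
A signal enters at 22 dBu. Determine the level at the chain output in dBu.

Stage 1: overshoot 15 dB → 15/15 = 1 dB → 8 dBu.
Stage 2: overshoot 26 dB → 26/2.5 = 10.4 dB → -7.6 dBu.
Stage 3: 2.4 dB above -10 dBu, reduced 4:1 to 0.6 dB above → -9.4 dBu; +4 dB make-up → -5.4 dBu.

-5.4 dBu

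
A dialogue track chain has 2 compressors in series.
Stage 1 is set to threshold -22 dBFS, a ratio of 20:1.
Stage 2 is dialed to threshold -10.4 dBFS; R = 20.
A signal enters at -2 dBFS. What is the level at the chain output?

Stage 1: overshoot 20 dB → 20/20 = 1 dB → -21 dBFS.
Stage 2: -21 dBFS is at or below the -10.4 dBFS threshold — no compression; output -21 dBFS.

-21 dBFS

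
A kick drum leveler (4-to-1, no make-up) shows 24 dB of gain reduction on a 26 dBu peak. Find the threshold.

-6 dBu

Let T be the threshold. Output overshoot = (input overshoot)/R, so 2 − T = (26 − T)/4.
4·(2 − T) = 26 − T → 3·T = 8 − 26 = -18.
T = -18/3 = -6 dBu.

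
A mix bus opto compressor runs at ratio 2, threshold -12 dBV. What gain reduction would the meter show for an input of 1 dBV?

6.5 dB

1 dBV exceeds the threshold by 13 dB.
At 2:1, output sits 13/2 = 6.5 dB above threshold.
GR = overshoot in − overshoot out = 13 − 6.5 = 6.5 dB.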